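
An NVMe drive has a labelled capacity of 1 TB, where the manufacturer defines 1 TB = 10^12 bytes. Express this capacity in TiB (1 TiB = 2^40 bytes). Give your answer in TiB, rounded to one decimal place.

1 TB × 1,000,000,000,000 bytes/TB = 1,000,000,000,000 bytes
1 TiB = 1,099,511,627,776 bytes
1,000,000,000,000 / 1,099,511,627,776 = 0.9 TiB

0.9 TiB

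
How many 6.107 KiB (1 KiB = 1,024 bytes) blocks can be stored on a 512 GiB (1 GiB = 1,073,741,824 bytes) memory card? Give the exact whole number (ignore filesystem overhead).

Capacity: 512 GiB = 549,755,813,888 bytes
Per item: 6.107 KiB = 6,253.568 bytes
⌊549,755,813,888 / 6,253.568⌋ = 87,910,743

87,910,743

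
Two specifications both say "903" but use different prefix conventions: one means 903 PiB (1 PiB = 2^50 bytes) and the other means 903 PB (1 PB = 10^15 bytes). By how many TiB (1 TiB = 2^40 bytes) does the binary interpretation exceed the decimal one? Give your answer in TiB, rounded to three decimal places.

903 PiB = 903 × 1,125,899,906,842,624 = 1,016,687,615,878,889,472 bytes
903 PB = 903 × 1,000,000,000,000,000 = 903,000,000,000,000,000 bytes
difference = 113,687,615,878,889,472 bytes
113,687,615,878,889,472 / 1,099,511,627,776 = 103,398.284 TiB

103,398.284 TiB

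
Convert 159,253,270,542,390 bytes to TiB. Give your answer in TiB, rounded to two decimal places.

159,253,270,542,390 bytes given.
1 TiB = 1,099,511,627,776 bytes
159,253,270,542,390 / 1,099,511,627,776 = 144.84 TiB

144.84 TiB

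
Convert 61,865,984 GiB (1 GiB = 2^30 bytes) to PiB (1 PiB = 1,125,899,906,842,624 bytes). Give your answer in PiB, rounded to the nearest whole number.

61,865,984 GiB × 1,073,741,824 bytes/GiB = 66,428,094,503,714,816 bytes
1 PiB = 2^50 bytes = 1,125,899,906,842,624 bytes
66,428,094,503,714,816 / 1,125,899,906,842,624 = 59 PiB

59 PiB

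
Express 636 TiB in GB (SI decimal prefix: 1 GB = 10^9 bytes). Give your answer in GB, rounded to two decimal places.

636 TiB = 636 × 2^40 bytes = 699,289,395,265,536 bytes
1 GB = 1,000,000,000 bytes
699,289,395,265,536 / 1,000,000,000 = 699,289.40 GB

699,289.40 GB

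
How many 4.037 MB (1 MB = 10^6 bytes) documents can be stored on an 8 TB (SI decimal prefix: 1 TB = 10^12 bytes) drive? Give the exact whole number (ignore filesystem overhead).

1,981,669

Capacity: 8 TB = 8,000,000,000,000 bytes
Per item: 4.037 MB = 4,037,000 bytes
⌊8,000,000,000,000 / 4,037,000⌋ = 1,981,669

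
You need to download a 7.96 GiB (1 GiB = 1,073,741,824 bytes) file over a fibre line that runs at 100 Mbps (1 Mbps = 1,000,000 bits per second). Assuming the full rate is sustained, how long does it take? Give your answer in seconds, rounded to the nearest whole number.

684 seconds

7.96 GiB = 8,546,984,919.04 bytes = 68,375,879,352.32 bits
100 Mbps = 100,000,000 bits/s
time = 68,375,879,352.32 / 100,000,000 = 684 s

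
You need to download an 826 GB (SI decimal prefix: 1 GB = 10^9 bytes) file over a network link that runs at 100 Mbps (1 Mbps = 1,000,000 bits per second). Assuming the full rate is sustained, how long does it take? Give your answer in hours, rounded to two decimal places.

826 GB = 826,000,000,000 bytes = 6,608,000,000,000 bits
100 Mbps = 100,000,000 bits/s
time = 6,608,000,000,000 / 100,000,000 = 66,080.0000 s
66,080.0000 s / 3600 = 18.36 hours

18.36 hours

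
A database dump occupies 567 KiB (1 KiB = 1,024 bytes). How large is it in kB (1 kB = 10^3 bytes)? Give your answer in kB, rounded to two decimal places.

580.61 kB

567 KiB = 567 × 2^10 bytes = 580,608 bytes
1 kB = 1,000 bytes
580,608 / 1,000 = 580.61 kB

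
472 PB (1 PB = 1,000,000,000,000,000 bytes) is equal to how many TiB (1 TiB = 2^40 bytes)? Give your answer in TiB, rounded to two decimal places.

429,281.50 TiB

472 PB × 1,000,000,000,000,000 bytes/PB = 472,000,000,000,000,000 bytes
1 TiB = 1,099,511,627,776 bytes
472,000,000,000,000,000 / 1,099,511,627,776 = 429,281.50 TiB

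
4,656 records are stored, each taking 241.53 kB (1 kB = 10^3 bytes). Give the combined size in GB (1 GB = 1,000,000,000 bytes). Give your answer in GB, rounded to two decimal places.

Total = 4,656 × 241.53 kB = 1124563.68 kB
= 1124563.68 × 1,000 bytes = 1,124,563,680 bytes
1 GB = 1,000,000,000 bytes
1,124,563,680 / 1,000,000,000 = 1.12 GB

1.12 GB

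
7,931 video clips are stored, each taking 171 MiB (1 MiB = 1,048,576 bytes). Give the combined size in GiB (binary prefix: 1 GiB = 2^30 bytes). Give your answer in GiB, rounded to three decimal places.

Total = 7,931 × 171 MiB = 1,356,201 MiB
= 1,356,201 × 1,048,576 bytes = 1,422,079,819,776 bytes
1 GiB = 1,073,741,824 bytes
1,422,079,819,776 / 1,073,741,824 = 1,324.415 GiB

1,324.415 GiB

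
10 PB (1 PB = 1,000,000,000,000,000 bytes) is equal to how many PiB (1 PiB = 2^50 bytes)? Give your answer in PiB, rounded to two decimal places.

10 PB = 10 × 10^15 bytes = 10,000,000,000,000,000 bytes
1 PiB = 2^50 bytes = 1,125,899,906,842,624 bytes
10,000,000,000,000,000 / 1,125,899,906,842,624 = 8.88 PiB

8.88 PiB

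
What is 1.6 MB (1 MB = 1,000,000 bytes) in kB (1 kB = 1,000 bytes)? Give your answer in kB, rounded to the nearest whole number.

1,600 kB

1.6 MB = 1.6 × 10^6 bytes = 1,600,000 bytes
1 kB = 10^3 bytes = 1,000 bytes
1,600,000 / 1,000 = 1,600 kB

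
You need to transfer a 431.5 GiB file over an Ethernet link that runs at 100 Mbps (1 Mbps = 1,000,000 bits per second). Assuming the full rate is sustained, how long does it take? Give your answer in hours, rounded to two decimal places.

431.5 GiB = 463,319,597,056 bytes = 3,706,556,776,448 bits
100 Mbps = 100,000,000 bits/s
time = 3,706,556,776,448 / 100,000,000 = 37,065.5678 s
37,065.5678 s / 3600 = 10.30 hours

10.30 hours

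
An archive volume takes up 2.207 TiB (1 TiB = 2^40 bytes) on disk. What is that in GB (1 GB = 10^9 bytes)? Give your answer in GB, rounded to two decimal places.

2,426.62 GB

2.207 TiB × 1,099,511,627,776 bytes/TiB = 2,426,622,162,501.632 bytes
1 GB = 10^9 bytes = 1,000,000,000 bytes
2,426,622,162,501.632 / 1,000,000,000 = 2,426.62 GB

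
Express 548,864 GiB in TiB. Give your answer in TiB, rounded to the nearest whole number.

548,864 GiB × 1,073,741,824 bytes/GiB = 589,338,232,487,936 bytes
1 TiB = 2^40 bytes = 1,099,511,627,776 bytes
589,338,232,487,936 / 1,099,511,627,776 = 536 TiB

536 TiB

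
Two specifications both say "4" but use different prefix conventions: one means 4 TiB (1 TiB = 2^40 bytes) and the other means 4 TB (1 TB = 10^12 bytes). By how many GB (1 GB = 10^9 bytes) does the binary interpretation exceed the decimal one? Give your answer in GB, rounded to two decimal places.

4 TiB = 4 × 1,099,511,627,776 = 4,398,046,511,104 bytes
4 TB = 4 × 1,000,000,000,000 = 4,000,000,000,000 bytes
difference = 398,046,511,104 bytes
398,046,511,104 / 1,000,000,000 = 398.05 GB

398.05 GB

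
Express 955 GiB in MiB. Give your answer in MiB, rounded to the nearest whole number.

955 GiB = 955 × 2^30 bytes = 1,025,423,441,920 bytes
1 MiB = 2^20 bytes = 1,048,576 bytes
1,025,423,441,920 / 1,048,576 = 977,920 MiB

977,920 MiB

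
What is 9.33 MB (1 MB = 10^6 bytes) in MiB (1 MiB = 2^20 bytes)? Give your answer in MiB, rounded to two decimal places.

8.90 MiB

9.33 MB = 9.33 × 10^6 bytes = 9,330,000 bytes
1 MiB = 1,048,576 bytes
9,330,000 / 1,048,576 = 8.90 MiB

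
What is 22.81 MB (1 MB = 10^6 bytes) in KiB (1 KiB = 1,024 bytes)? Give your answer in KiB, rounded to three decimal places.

22.81 MB = 22.81 × 10^6 bytes = 22,810,000 bytes
1 KiB = 2^10 bytes = 1,024 bytes
22,810,000 / 1,024 = 22,275.391 KiB

22,275.391 KiB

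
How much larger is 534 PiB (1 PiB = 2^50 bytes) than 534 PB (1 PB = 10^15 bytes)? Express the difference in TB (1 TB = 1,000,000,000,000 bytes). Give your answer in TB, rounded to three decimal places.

534 PiB = 534 × 1,125,899,906,842,624 = 601,230,550,253,961,216 bytes
534 PB = 534 × 1,000,000,000,000,000 = 534,000,000,000,000,000 bytes
difference = 67,230,550,253,961,216 bytes
67,230,550,253,961,216 / 1,000,000,000,000 = 67,230.550 TB

67,230.550 TB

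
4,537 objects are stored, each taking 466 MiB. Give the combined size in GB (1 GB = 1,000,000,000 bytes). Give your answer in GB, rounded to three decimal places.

Total = 4,537 × 466 MiB = 2,114,242 MiB
= 2,114,242 × 1,048,576 bytes = 2,216,943,419,392 bytes
1 GB = 1,000,000,000 bytes
2,216,943,419,392 / 1,000,000,000 = 2,216.943 GB

2,216.943 GB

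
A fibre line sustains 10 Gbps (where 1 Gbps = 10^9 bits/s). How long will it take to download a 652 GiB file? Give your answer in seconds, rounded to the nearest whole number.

560 seconds

652 GiB = 700,079,669,248 bytes = 5,600,637,353,984 bits
10 Gbps = 10,000,000,000 bits/s
time = 5,600,637,353,984 / 10,000,000,000 = 560 s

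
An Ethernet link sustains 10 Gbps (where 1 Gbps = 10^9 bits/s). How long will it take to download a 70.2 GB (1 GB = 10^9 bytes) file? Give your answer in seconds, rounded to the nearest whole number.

56 seconds

70.2 GB = 70,200,000,000 bytes = 561,600,000,000 bits
10 Gbps = 10,000,000,000 bits/s
time = 561,600,000,000 / 10,000,000,000 = 56 s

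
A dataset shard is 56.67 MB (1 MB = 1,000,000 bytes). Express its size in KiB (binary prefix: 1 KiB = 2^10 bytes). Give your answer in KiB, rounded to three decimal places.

56.67 MB = 56.67 × 10^6 bytes = 56,670,000 bytes
1 KiB = 1,024 bytes
56,670,000 / 1,024 = 55,341.797 KiB

55,341.797 KiB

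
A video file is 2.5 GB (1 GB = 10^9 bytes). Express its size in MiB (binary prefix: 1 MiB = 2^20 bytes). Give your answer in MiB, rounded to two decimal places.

2.5 GB = 2.5 × 10^9 bytes = 2,500,000,000 bytes
1 MiB = 2^20 bytes = 1,048,576 bytes
2,500,000,000 / 1,048,576 = 2,384.19 MiB

2,384.19 MiB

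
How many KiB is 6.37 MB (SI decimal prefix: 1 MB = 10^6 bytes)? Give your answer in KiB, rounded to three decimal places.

6,220.703 KiB

6.37 MB = 6.37 × 10^6 bytes = 6,370,000 bytes
1 KiB = 2^10 bytes = 1,024 bytes
6,370,000 / 1,024 = 6,220.703 KiB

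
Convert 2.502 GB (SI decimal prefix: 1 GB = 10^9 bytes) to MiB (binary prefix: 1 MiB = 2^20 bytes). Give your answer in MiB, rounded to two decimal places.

2.502 GB = 2.502 × 10^9 bytes = 2,502,000,000 bytes
1 MiB = 1,048,576 bytes
2,502,000,000 / 1,048,576 = 2,386.09 MiB

2,386.09 MiB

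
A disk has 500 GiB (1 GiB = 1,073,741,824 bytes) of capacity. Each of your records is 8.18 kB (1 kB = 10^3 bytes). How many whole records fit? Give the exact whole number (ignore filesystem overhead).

Capacity: 500 GiB = 536,870,912,000 bytes
Per item: 8.18 kB = 8,180 bytes
⌊536,870,912,000 / 8,180⌋ = 65,632,140

65,632,140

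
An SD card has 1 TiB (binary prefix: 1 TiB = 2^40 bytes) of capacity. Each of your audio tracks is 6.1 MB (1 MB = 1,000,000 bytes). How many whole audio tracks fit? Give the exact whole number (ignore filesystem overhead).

Capacity: 1 TiB = 1,099,511,627,776 bytes
Per item: 6.1 MB = 6,100,000 bytes
⌊1,099,511,627,776 / 6,100,000⌋ = 180,247

180,247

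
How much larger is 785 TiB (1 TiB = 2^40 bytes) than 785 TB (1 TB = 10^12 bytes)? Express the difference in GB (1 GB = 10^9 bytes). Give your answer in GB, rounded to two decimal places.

785 TiB = 785 × 1,099,511,627,776 = 863,116,627,804,160 bytes
785 TB = 785 × 1,000,000,000,000 = 785,000,000,000,000 bytes
difference = 78,116,627,804,160 bytes
78,116,627,804,160 / 1,000,000,000 = 78,116.63 GB

78,116.63 GB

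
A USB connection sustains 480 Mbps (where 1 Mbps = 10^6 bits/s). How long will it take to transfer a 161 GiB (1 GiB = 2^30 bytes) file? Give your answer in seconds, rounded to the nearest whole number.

161 GiB = 172,872,433,664 bytes = 1,382,979,469,312 bits
480 Mbps = 480,000,000 bits/s
time = 1,382,979,469,312 / 480,000,000 = 2,881 s

2,881 seconds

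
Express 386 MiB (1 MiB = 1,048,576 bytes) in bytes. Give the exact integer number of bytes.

404,750,336 bytes

386 × 1,048,576 = 404,750,336 bytes  (1 MiB = 2^20 bytes)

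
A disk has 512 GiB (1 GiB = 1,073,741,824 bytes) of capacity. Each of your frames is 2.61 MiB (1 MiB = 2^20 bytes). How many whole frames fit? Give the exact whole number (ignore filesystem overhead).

200,876

Capacity: 512 GiB = 549,755,813,888 bytes
Per item: 2.61 MiB = 2,736,783.36 bytes
⌊549,755,813,888 / 2,736,783.36⌋ = 200,876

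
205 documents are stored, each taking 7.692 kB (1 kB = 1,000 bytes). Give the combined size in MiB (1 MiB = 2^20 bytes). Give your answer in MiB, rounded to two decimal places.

1.50 MiB

Total = 205 × 7.692 kB = 1576.86 kB
= 1576.86 × 1,000 bytes = 1,576,860 bytes
1 MiB = 1,048,576 bytes
1,576,860 / 1,048,576 = 1.50 MiB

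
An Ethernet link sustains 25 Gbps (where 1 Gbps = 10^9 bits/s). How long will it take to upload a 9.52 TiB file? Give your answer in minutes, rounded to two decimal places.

9.52 TiB = 10,467,350,696,427.52 bytes = 83,738,805,571,420.16 bits
25 Gbps = 25,000,000,000 bits/s
time = 83,738,805,571,420.16 / 25,000,000,000 = 3,349.552 s
3,349.552 s / 60 = 55.83 minutes

55.83 minutes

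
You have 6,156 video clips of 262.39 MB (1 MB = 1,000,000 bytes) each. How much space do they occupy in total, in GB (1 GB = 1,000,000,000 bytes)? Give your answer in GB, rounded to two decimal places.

1,615.27 GB

Total = 6,156 × 262.39 MB = 1615272.84 MB
= 1615272.84 × 1,000,000 bytes = 1,615,272,840,000 bytes
1 GB = 1,000,000,000 bytes
1,615,272,840,000 / 1,000,000,000 = 1,615.27 GB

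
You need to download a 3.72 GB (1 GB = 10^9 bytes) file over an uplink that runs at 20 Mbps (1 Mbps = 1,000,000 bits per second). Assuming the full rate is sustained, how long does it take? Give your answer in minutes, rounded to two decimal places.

24.80 minutes

3.72 GB = 3,720,000,000 bytes = 29,760,000,000 bits
20 Mbps = 20,000,000 bits/s
time = 29,760,000,000 / 20,000,000 = 1,488.000 s
1,488.000 s / 60 = 24.80 minutes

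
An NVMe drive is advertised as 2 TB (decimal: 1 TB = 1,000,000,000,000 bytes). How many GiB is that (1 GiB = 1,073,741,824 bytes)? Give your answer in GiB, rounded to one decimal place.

2 TB = 2 × 10^12 bytes = 2,000,000,000,000 bytes
1 GiB = 2^30 bytes = 1,073,741,824 bytes
2,000,000,000,000 / 1,073,741,824 = 1,862.6 GiB

1,862.6 GiB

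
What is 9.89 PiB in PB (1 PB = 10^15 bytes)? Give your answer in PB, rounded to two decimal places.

11.14 PB

9.89 PiB × 1,125,899,906,842,624 bytes/PiB = 11,135,150,078,673,551.36 bytes
1 PB = 10^15 bytes = 1,000,000,000,000,000 bytes
11,135,150,078,673,551.36 / 1,000,000,000,000,000 = 11.14 PB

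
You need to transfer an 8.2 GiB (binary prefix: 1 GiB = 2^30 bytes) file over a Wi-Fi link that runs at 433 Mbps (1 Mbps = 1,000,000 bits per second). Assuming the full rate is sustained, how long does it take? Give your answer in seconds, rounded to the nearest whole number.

163 seconds

8.2 GiB = 8,804,682,956.8 bytes = 70,437,463,654.4 bits
433 Mbps = 433,000,000 bits/s
time = 70,437,463,654.4 / 433,000,000 = 163 s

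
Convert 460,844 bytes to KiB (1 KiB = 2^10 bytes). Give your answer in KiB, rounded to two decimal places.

450.04 KiB

460,844 bytes given.
1 KiB = 1,024 bytes
460,844 / 1,024 = 450.04 KiB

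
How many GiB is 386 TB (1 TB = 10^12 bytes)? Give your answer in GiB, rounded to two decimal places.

359,490.51 GiB

386 TB = 386 × 10^12 bytes = 386,000,000,000,000 bytes
1 GiB = 2^30 bytes = 1,073,741,824 bytes
386,000,000,000,000 / 1,073,741,824 = 359,490.51 GiB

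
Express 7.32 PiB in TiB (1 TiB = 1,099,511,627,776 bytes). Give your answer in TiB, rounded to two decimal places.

7,495.68 TiB

7.32 PiB = 7.32 × 2^50 bytes = 8,241,587,318,088,007.68 bytes
1 TiB = 2^40 bytes = 1,099,511,627,776 bytes
8,241,587,318,088,007.68 / 1,099,511,627,776 = 7,495.68 TiB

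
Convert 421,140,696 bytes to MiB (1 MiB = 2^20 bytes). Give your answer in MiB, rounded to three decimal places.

421,140,696 bytes given.
1 MiB = 2^20 bytes = 1,048,576 bytes
421,140,696 / 1,048,576 = 401.631 MiB

401.631 MiB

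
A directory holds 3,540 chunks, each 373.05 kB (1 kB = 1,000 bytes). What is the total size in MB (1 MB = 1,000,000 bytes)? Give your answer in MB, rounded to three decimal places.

1,320.597 MB

Total = 3,540 × 373.05 kB = 1,320,597 kB
= 1,320,597 × 1,000 bytes = 1,320,597,000 bytes
1 MB = 1,000,000 bytes
1,320,597,000 / 1,000,000 = 1,320.597 MB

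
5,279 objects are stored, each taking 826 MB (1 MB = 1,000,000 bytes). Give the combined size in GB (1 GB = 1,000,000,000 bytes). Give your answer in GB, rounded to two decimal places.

4,360.45 GB

Total = 5,279 × 826 MB = 4,360,454 MB
= 4,360,454 × 1,000,000 bytes = 4,360,454,000,000 bytes
1 GB = 1,000,000,000 bytes
4,360,454,000,000 / 1,000,000,000 = 4,360.45 GB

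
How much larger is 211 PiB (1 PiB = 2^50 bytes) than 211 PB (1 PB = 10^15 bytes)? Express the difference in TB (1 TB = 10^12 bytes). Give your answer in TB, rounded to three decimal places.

211 PiB = 211 × 1,125,899,906,842,624 = 237,564,880,343,793,664 bytes
211 PB = 211 × 1,000,000,000,000,000 = 211,000,000,000,000,000 bytes
difference = 26,564,880,343,793,664 bytes
26,564,880,343,793,664 / 1,000,000,000,000 = 26,564.880 TB

26,564.880 TB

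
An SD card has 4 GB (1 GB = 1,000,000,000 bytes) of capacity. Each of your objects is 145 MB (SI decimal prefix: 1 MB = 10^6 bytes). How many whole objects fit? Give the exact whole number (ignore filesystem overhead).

Capacity: 4 GB = 4,000,000,000 bytes
Per item: 145 MB = 145,000,000 bytes
⌊4,000,000,000 / 145,000,000⌋ = 27

27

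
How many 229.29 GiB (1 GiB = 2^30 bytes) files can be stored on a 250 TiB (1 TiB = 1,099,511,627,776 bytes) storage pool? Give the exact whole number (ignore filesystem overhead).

Capacity: 250 TiB = 274,877,906,944,000 bytes
Per item: 229.29 GiB = 246,198,262,824.96 bytes
⌊274,877,906,944,000 / 246,198,262,824.96⌋ = 1,116

1,116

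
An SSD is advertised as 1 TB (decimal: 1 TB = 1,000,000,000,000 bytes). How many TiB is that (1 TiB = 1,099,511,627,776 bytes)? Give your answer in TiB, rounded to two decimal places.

1 TB × 1,000,000,000,000 bytes/TB = 1,000,000,000,000 bytes
1 TiB = 1,099,511,627,776 bytes
1,000,000,000,000 / 1,099,511,627,776 = 0.91 TiB

0.91 TiB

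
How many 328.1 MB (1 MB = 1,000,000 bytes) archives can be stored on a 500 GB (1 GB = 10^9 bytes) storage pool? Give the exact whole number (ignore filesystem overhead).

1,523

Capacity: 500 GB = 500,000,000,000 bytes
Per item: 328.1 MB = 328,100,000 bytes
⌊500,000,000,000 / 328,100,000⌋ = 1,523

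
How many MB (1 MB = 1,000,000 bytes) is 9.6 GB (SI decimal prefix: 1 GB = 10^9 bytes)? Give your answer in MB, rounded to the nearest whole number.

9,600 MB

9.6 GB = 9.6 × 10^9 bytes = 9,600,000,000 bytes
1 MB = 10^6 bytes = 1,000,000 bytes
9,600,000,000 / 1,000,000 = 9,600 MB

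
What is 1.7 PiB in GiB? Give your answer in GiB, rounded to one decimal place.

1.7 PiB × 1,125,899,906,842,624 bytes/PiB = 1,914,029,841,632,460.8 bytes
1 GiB = 2^30 bytes = 1,073,741,824 bytes
1,914,029,841,632,460.8 / 1,073,741,824 = 1,782,579.2 GiB

1,782,579.2 GiB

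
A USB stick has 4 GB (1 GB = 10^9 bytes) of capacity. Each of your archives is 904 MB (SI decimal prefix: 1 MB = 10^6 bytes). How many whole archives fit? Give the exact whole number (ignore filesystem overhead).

Capacity: 4 GB = 4,000,000,000 bytes
Per item: 904 MB = 904,000,000 bytes
⌊4,000,000,000 / 904,000,000⌋ = 4

4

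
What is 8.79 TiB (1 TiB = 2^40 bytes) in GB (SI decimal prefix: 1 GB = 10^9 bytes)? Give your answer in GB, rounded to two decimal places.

9,664.71 GB

8.79 TiB = 8.79 × 2^40 bytes = 9,664,707,208,151.04 bytes
1 GB = 10^9 bytes = 1,000,000,000 bytes
9,664,707,208,151.04 / 1,000,000,000 = 9,664.71 GB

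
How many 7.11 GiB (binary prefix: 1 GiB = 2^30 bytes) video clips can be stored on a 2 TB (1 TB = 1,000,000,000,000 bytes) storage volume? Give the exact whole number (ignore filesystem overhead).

261

Capacity: 2 TB = 2,000,000,000,000 bytes
Per item: 7.11 GiB = 7,634,304,368.64 bytes
⌊2,000,000,000,000 / 7,634,304,368.64⌋ = 261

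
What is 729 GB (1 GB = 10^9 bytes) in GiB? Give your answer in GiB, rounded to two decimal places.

678.93 GiB

729 GB = 729 × 10^9 bytes = 729,000,000,000 bytes
1 GiB = 1,073,741,824 bytes
729,000,000,000 / 1,073,741,824 = 678.93 GiB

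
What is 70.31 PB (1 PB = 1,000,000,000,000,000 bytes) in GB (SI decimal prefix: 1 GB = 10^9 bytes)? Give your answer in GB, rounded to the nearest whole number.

70.31 PB × 1,000,000,000,000,000 bytes/PB = 70,310,000,000,000,000 bytes
1 GB = 10^9 bytes = 1,000,000,000 bytes
70,310,000,000,000,000 / 1,000,000,000 = 70,310,000 GB

70,310,000 GB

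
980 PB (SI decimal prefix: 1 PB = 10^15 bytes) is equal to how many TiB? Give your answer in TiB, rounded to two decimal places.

891,304.81 TiB

980 PB = 980 × 10^15 bytes = 980,000,000,000,000,000 bytes
1 TiB = 1,099,511,627,776 bytes
980,000,000,000,000,000 / 1,099,511,627,776 = 891,304.81 TiB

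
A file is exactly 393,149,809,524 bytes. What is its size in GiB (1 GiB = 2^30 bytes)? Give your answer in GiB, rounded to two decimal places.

366.15 GiB

393,149,809,524 bytes given.
1 GiB = 1,073,741,824 bytes
393,149,809,524 / 1,073,741,824 = 366.15 GiB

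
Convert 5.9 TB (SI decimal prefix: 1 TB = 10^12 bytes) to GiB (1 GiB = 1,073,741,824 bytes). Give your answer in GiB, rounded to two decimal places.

5,494.80 GiB

5.9 TB × 1,000,000,000,000 bytes/TB = 5,900,000,000,000 bytes
1 GiB = 1,073,741,824 bytes
5,900,000,000,000 / 1,073,741,824 = 5,494.80 GiB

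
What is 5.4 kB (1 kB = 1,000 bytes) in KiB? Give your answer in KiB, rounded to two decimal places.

5.27 KiB

5.4 kB = 5.4 × 10^3 bytes = 5,400 bytes
1 KiB = 1,024 bytes
5,400 / 1,024 = 5.27 KiB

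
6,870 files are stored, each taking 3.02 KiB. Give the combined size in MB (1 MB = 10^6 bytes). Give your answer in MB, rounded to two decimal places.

21.25 MB

Total = 6,870 × 3.02 KiB = 20747.4 KiB
= 20747.4 × 1,024 bytes = 21,245,337.6 bytes
1 MB = 1,000,000 bytes
21,245,337.6 / 1,000,000 = 21.25 MB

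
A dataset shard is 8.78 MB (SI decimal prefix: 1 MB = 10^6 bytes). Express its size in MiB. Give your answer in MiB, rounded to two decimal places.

8.78 MB = 8.78 × 10^6 bytes = 8,780,000 bytes
1 MiB = 1,048,576 bytes
8,780,000 / 1,048,576 = 8.37 MiB

8.37 MiB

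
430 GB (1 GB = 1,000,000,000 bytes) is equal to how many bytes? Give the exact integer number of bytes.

430,000,000,000 bytes

430 × 1,000,000,000 = 430,000,000,000 bytes  (1 GB = 10^9 bytes)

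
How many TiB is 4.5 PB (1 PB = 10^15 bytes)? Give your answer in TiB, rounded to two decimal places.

4.5 PB × 1,000,000,000,000,000 bytes/PB = 4,500,000,000,000,000 bytes
1 TiB = 1,099,511,627,776 bytes
4,500,000,000,000,000 / 1,099,511,627,776 = 4,092.73 TiB

4,092.73 TiB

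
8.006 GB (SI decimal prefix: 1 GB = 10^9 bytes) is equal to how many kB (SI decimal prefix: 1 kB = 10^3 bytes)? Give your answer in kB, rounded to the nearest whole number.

8.006 GB = 8.006 × 10^9 bytes = 8,006,000,000 bytes
1 kB = 1,000 bytes
8,006,000,000 / 1,000 = 8,006,000 kB

8,006,000 kB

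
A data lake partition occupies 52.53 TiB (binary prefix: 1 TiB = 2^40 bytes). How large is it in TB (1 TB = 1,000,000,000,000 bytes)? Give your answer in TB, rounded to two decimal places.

52.53 TiB = 52.53 × 2^40 bytes = 57,757,345,807,073.28 bytes
1 TB = 1,000,000,000,000 bytes
57,757,345,807,073.28 / 1,000,000,000,000 = 57.76 TB

57.76 TB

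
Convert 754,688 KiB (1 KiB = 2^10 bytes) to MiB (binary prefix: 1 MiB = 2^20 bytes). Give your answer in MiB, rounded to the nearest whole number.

737 MiB

754,688 KiB = 754,688 × 2^10 bytes = 772,800,512 bytes
1 MiB = 1,048,576 bytes
772,800,512 / 1,048,576 = 737 MiB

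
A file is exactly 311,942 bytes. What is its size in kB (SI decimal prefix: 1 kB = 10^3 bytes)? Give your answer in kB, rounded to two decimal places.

311.94 kB

311,942 bytes given.
1 kB = 1,000 bytes
311,942 / 1,000 = 311.94 kB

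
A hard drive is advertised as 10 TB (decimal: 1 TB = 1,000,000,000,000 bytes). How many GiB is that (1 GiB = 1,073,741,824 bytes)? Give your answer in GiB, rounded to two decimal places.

9,313.23 GiB

10 TB = 10 × 10^12 bytes = 10,000,000,000,000 bytes
1 GiB = 1,073,741,824 bytes
10,000,000,000,000 / 1,073,741,824 = 9,313.23 GiB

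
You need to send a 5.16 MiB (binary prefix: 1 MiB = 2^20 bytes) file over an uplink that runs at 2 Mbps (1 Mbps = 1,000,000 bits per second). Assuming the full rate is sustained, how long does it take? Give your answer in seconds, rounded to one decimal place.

21.6 seconds

5.16 MiB = 5,410,652.16 bytes = 43,285,217.28 bits
2 Mbps = 2,000,000 bits/s
time = 43,285,217.28 / 2,000,000 = 21.6 s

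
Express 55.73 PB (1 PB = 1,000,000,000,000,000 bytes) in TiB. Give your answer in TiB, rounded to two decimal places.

50,686.14 TiB

55.73 PB = 55.73 × 10^15 bytes = 55,730,000,000,000,000 bytes
1 TiB = 2^40 bytes = 1,099,511,627,776 bytes
55,730,000,000,000,000 / 1,099,511,627,776 = 50,686.14 TiB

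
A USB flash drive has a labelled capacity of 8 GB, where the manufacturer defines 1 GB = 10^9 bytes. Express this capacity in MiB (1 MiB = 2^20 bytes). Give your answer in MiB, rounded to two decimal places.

8 GB = 8 × 10^9 bytes = 8,000,000,000 bytes
1 MiB = 1,048,576 bytes
8,000,000,000 / 1,048,576 = 7,629.39 MiB

7,629.39 MiB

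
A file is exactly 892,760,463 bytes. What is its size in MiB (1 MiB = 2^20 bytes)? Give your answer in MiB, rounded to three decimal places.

892,760,463 bytes given.
1 MiB = 1,048,576 bytes
892,760,463 / 1,048,576 = 851.403 MiB

851.403 MiB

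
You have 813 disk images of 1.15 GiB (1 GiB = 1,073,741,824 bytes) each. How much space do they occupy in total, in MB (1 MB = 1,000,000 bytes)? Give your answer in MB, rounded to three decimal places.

Total = 813 × 1.15 GiB = 934.95 GiB
= 934.95 × 1,073,741,824 bytes = 1,003,894,918,348.8 bytes
1 MB = 1,000,000 bytes
1,003,894,918,348.8 / 1,000,000 = 1,003,894.918 MB

1,003,894.918 MB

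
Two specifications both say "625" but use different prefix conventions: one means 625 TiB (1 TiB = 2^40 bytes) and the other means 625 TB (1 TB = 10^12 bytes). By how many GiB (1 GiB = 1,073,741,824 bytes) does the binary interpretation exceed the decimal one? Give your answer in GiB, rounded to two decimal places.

57,923.39 GiB

625 TiB = 625 × 1,099,511,627,776 = 687,194,767,360,000 bytes
625 TB = 625 × 1,000,000,000,000 = 625,000,000,000,000 bytes
difference = 62,194,767,360,000 bytes
62,194,767,360,000 / 1,073,741,824 = 57,923.39 GiB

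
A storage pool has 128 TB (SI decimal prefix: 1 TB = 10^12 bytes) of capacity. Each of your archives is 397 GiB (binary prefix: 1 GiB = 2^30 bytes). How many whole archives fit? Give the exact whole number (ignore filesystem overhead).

Capacity: 128 TB = 128,000,000,000,000 bytes
Per item: 397 GiB = 426,275,504,128 bytes
⌊128,000,000,000,000 / 426,275,504,128⌋ = 300

300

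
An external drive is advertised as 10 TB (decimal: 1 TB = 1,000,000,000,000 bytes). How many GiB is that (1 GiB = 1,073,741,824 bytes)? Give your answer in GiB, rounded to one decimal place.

9,313.2 GiB

10 TB × 1,000,000,000,000 bytes/TB = 10,000,000,000,000 bytes
1 GiB = 1,073,741,824 bytes
10,000,000,000,000 / 1,073,741,824 = 9,313.2 GiB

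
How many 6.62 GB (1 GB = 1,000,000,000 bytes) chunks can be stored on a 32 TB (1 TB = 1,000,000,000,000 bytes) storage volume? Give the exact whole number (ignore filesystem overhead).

Capacity: 32 TB = 32,000,000,000,000 bytes
Per item: 6.62 GB = 6,620,000,000 bytes
⌊32,000,000,000,000 / 6,620,000,000⌋ = 4,833

4,833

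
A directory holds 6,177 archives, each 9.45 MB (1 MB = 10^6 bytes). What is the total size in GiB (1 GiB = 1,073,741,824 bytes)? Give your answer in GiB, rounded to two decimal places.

Total = 6,177 × 9.45 MB = 58372.65 MB
= 58372.65 × 1,000,000 bytes = 58,372,650,000 bytes
1 GiB = 1,073,741,824 bytes
58,372,650,000 / 1,073,741,824 = 54.36 GiB

54.36 GiB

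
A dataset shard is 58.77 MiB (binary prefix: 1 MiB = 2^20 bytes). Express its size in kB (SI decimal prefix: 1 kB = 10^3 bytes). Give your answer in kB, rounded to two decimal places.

61,624.81 kB

58.77 MiB = 58.77 × 2^20 bytes = 61,624,811.52 bytes
1 kB = 10^3 bytes = 1,000 bytes
61,624,811.52 / 1,000 = 61,624.81 kB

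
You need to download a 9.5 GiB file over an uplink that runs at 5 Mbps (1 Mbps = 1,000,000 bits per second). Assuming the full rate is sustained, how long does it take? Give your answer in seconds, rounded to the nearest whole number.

16,321 seconds

9.5 GiB = 10,200,547,328 bytes = 81,604,378,624 bits
5 Mbps = 5,000,000 bits/s
time = 81,604,378,624 / 5,000,000 = 16,321 s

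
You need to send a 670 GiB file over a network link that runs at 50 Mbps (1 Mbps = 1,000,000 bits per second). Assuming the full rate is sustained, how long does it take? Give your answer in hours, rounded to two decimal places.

670 GiB = 719,407,022,080 bytes = 5,755,256,176,640 bits
50 Mbps = 50,000,000 bits/s
time = 5,755,256,176,640 / 50,000,000 = 115,105.1235 s
115,105.1235 s / 3600 = 31.97 hours

31.97 hours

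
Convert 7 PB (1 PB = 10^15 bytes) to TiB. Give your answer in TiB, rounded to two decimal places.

6,366.46 TiB

7 PB × 1,000,000,000,000,000 bytes/PB = 7,000,000,000,000,000 bytes
1 TiB = 1,099,511,627,776 bytes
7,000,000,000,000,000 / 1,099,511,627,776 = 6,366.46 TiB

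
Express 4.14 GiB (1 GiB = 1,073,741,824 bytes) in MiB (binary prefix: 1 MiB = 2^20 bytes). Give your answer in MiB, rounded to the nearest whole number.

4.14 GiB = 4.14 × 2^30 bytes = 4,445,291,151.36 bytes
1 MiB = 1,048,576 bytes
4,445,291,151.36 / 1,048,576 = 4,239 MiB

4,239 MiB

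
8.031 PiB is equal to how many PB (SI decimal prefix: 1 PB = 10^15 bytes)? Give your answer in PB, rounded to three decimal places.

8.031 PiB × 1,125,899,906,842,624 bytes/PiB = 9,042,102,151,853,113.344 bytes
1 PB = 1,000,000,000,000,000 bytes
9,042,102,151,853,113.344 / 1,000,000,000,000,000 = 9.042 PB

9.042 PB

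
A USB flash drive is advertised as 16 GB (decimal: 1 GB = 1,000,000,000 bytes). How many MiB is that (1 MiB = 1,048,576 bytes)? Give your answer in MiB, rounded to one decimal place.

15,258.8 MiB

16 GB × 1,000,000,000 bytes/GB = 16,000,000,000 bytes
1 MiB = 1,048,576 bytes
16,000,000,000 / 1,048,576 = 15,258.8 MiB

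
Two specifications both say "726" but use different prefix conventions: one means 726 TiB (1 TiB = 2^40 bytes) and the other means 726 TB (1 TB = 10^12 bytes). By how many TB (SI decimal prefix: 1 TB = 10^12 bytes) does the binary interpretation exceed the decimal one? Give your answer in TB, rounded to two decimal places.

726 TiB = 726 × 1,099,511,627,776 = 798,245,441,765,376 bytes
726 TB = 726 × 1,000,000,000,000 = 726,000,000,000,000 bytes
difference = 72,245,441,765,376 bytes
72,245,441,765,376 / 1,000,000,000,000 = 72.25 TB

72.25 TB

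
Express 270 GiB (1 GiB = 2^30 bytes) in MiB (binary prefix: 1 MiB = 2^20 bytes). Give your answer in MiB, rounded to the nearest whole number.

270 GiB = 270 × 2^30 bytes = 289,910,292,480 bytes
1 MiB = 1,048,576 bytes
289,910,292,480 / 1,048,576 = 276,480 MiB

276,480 MiB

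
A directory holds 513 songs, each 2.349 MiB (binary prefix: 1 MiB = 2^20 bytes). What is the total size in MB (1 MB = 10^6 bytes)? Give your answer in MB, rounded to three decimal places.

1,263.573 MB

Total = 513 × 2.349 MiB = 1205.037 MiB
= 1205.037 × 1,048,576 bytes = 1,263,572,877.312 bytes
1 MB = 1,000,000 bytes
1,263,572,877.312 / 1,000,000 = 1,263.573 MB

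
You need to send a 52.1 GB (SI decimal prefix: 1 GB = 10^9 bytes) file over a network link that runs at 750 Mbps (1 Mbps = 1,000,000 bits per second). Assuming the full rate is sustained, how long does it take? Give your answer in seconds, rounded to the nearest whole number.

52.1 GB = 52,100,000,000 bytes = 416,800,000,000 bits
750 Mbps = 750,000,000 bits/s
time = 416,800,000,000 / 750,000,000 = 556 s

556 seconds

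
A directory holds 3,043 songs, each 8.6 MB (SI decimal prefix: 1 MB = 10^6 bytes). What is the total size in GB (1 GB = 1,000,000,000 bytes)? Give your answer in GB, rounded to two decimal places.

26.17 GB

Total = 3,043 × 8.6 MB = 26169.8 MB
= 26169.8 × 1,000,000 bytes = 26,169,800,000 bytes
1 GB = 1,000,000,000 bytes
26,169,800,000 / 1,000,000,000 = 26.17 GB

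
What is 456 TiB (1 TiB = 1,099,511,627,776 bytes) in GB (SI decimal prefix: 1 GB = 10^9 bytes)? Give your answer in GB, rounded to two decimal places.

501,377.30 GB

456 TiB × 1,099,511,627,776 bytes/TiB = 501,377,302,265,856 bytes
1 GB = 1,000,000,000 bytes
501,377,302,265,856 / 1,000,000,000 = 501,377.30 GB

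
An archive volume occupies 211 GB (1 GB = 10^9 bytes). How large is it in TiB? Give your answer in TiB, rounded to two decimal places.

211 GB = 211 × 10^9 bytes = 211,000,000,000 bytes
1 TiB = 2^40 bytes = 1,099,511,627,776 bytes
211,000,000,000 / 1,099,511,627,776 = 0.19 TiB

0.19 TiB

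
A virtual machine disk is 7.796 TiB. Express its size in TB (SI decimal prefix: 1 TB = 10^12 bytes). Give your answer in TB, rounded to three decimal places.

7.796 TiB = 7.796 × 2^40 bytes = 8,571,792,650,141.696 bytes
1 TB = 1,000,000,000,000 bytes
8,571,792,650,141.696 / 1,000,000,000,000 = 8.572 TB

8.572 TB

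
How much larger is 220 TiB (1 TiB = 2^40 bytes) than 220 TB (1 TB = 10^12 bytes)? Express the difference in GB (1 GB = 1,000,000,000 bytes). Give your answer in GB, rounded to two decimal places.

220 TiB = 220 × 1,099,511,627,776 = 241,892,558,110,720 bytes
220 TB = 220 × 1,000,000,000,000 = 220,000,000,000,000 bytes
difference = 21,892,558,110,720 bytes
21,892,558,110,720 / 1,000,000,000 = 21,892.56 GB

21,892.56 GB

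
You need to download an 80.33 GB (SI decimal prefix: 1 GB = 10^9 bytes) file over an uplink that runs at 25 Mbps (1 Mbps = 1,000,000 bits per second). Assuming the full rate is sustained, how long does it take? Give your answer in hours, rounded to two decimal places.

80.33 GB = 80,330,000,000 bytes = 642,640,000,000 bits
25 Mbps = 25,000,000 bits/s
time = 642,640,000,000 / 25,000,000 = 25,705.6000 s
25,705.6000 s / 3600 = 7.14 hours

7.14 hours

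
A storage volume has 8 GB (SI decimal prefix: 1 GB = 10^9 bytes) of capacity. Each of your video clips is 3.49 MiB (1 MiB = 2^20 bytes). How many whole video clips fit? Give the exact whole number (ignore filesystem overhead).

2,186

Capacity: 8 GB = 8,000,000,000 bytes
Per item: 3.49 MiB = 3,659,530.24 bytes
⌊8,000,000,000 / 3,659,530.24⌋ = 2,186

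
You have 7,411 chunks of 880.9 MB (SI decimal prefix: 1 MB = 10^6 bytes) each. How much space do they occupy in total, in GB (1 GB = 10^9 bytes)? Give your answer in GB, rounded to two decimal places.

6,528.35 GB

Total = 7,411 × 880.9 MB = 6528349.9 MB
= 6528349.9 × 1,000,000 bytes = 6,528,349,900,000 bytes
1 GB = 1,000,000,000 bytes
6,528,349,900,000 / 1,000,000,000 = 6,528.35 GB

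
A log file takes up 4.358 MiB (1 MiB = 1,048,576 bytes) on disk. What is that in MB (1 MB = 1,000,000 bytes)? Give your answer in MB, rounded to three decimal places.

4.358 MiB = 4.358 × 2^20 bytes = 4,569,694.208 bytes
1 MB = 1,000,000 bytes
4,569,694.208 / 1,000,000 = 4.570 MB

4.570 MB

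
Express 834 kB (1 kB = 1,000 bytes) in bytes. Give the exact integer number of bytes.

834,000 bytes

834 × 1,000 = 834,000 bytes  (1 kB = 10^3 bytes)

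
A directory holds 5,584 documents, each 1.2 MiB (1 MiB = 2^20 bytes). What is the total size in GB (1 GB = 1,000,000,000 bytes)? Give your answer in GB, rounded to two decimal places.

7.03 GB

Total = 5,584 × 1.2 MiB = 6700.8 MiB
= 6700.8 × 1,048,576 bytes = 7,026,298,060.8 bytes
1 GB = 1,000,000,000 bytes
7,026,298,060.8 / 1,000,000,000 = 7.03 GB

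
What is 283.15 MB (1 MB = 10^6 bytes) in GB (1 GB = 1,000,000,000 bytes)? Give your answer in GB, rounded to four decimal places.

0.2832 GB

283.15 MB = 283.15 × 10^6 bytes = 283,150,000 bytes
1 GB = 1,000,000,000 bytes
283,150,000 / 1,000,000,000 = 0.2832 GB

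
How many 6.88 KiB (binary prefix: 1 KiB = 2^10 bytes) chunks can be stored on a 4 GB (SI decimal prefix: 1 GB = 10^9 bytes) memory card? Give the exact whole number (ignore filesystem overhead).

Capacity: 4 GB = 4,000,000,000 bytes
Per item: 6.88 KiB = 7,045.12 bytes
⌊4,000,000,000 / 7,045.12⌋ = 567,768

567,768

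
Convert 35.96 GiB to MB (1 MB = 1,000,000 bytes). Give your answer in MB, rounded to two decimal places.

38,611.76 MB

35.96 GiB = 35.96 × 2^30 bytes = 38,611,755,991.04 bytes
1 MB = 1,000,000 bytes
38,611,755,991.04 / 1,000,000 = 38,611.76 MB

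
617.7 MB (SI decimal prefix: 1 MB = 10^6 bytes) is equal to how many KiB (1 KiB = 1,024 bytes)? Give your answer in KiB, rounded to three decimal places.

603,222.656 KiB

617.7 MB × 1,000,000 bytes/MB = 617,700,000 bytes
1 KiB = 2^10 bytes = 1,024 bytes
617,700,000 / 1,024 = 603,222.656 KiB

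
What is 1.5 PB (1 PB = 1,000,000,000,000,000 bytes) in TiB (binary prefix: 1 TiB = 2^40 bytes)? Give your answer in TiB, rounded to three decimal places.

1,364.242 TiB

1.5 PB = 1.5 × 10^15 bytes = 1,500,000,000,000,000 bytes
1 TiB = 2^40 bytes = 1,099,511,627,776 bytes
1,500,000,000,000,000 / 1,099,511,627,776 = 1,364.242 TiB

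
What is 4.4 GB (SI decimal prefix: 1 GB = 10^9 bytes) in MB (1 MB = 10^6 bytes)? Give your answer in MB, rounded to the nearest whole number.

4,400 MB

4.4 GB = 4.4 × 10^9 bytes = 4,400,000,000 bytes
1 MB = 10^6 bytes = 1,000,000 bytes
4,400,000,000 / 1,000,000 = 4,400 MB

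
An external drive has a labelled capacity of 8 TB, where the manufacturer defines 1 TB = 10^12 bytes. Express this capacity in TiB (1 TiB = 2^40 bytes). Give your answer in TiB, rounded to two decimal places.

7.28 TiB

8 TB = 8 × 10^12 bytes = 8,000,000,000,000 bytes
1 TiB = 2^40 bytes = 1,099,511,627,776 bytes
8,000,000,000,000 / 1,099,511,627,776 = 7.28 TiB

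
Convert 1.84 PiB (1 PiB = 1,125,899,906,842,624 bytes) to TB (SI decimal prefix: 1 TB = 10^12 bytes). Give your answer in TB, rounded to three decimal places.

1.84 PiB = 1.84 × 2^50 bytes = 2,071,655,828,590,428.16 bytes
1 TB = 10^12 bytes = 1,000,000,000,000 bytes
2,071,655,828,590,428.16 / 1,000,000,000,000 = 2,071.656 TB

2,071.656 TB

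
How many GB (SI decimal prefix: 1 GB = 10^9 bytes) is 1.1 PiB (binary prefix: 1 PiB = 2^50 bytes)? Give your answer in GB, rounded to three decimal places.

1.1 PiB = 1.1 × 2^50 bytes = 1,238,489,897,526,886.4 bytes
1 GB = 1,000,000,000 bytes
1,238,489,897,526,886.4 / 1,000,000,000 = 1,238,489.898 GB

1,238,489.898 GB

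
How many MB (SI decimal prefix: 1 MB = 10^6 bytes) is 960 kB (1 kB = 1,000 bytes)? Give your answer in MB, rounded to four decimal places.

0.9600 MB

960 kB × 1,000 bytes/kB = 960,000 bytes
1 MB = 1,000,000 bytes
960,000 / 1,000,000 = 0.9600 MB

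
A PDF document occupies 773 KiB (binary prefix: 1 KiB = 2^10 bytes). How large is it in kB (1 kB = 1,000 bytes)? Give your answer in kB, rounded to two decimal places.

791.55 kB

773 KiB × 1,024 bytes/KiB = 791,552 bytes
1 kB = 1,000 bytes
791,552 / 1,000 = 791.55 kB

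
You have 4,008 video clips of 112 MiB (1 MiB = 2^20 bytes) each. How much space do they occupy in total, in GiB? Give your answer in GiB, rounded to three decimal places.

Total = 4,008 × 112 MiB = 448,896 MiB
= 448,896 × 1,048,576 bytes = 470,701,572,096 bytes
1 GiB = 1,073,741,824 bytes
470,701,572,096 / 1,073,741,824 = 438.375 GiB

438.375 GiB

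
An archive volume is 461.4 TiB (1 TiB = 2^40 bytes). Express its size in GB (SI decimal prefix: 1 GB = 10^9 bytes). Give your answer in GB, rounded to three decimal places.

461.4 TiB × 1,099,511,627,776 bytes/TiB = 507,314,665,055,846.4 bytes
1 GB = 1,000,000,000 bytes
507,314,665,055,846.4 / 1,000,000,000 = 507,314.665 GB

507,314.665 GB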